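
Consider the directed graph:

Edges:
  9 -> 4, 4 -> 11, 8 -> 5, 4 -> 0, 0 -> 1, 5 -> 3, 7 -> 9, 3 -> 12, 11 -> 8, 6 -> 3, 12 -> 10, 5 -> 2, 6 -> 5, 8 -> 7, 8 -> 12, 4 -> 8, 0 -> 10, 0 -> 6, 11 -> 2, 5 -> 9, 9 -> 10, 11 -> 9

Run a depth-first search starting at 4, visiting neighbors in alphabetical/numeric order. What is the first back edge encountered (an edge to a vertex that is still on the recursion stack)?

DFS from 4 (visiting neighbors in alphabetical/numeric order); mark gray on enter, black on exit:
4 gray
  0 gray
    1 gray
    1 black
    6 gray
      3 gray
        12 gray
          10 gray
          10 black
        12 black
      3 black
      5 gray
        2 gray
        2 black
        5→3: 3 black — skip
        9 gray
          9→4: 4 is gray → back edge
First back edge: 9 → 4.

9→4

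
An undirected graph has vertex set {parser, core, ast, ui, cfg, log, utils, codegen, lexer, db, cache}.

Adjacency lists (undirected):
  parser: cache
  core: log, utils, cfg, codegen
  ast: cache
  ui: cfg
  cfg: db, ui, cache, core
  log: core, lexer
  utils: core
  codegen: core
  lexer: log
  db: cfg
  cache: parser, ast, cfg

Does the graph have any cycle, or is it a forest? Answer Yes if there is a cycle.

DFS, tracking each vertex's parent; an edge to a visited non-parent vertex closes a cycle.
Start from cache:
visit cache (parent –)
  visit parser (parent cache)
    parser–cache: parent, skip
  visit ast (parent cache)
    ast–cache: parent, skip
  visit cfg (parent cache)
    visit db (parent cfg)
      db–cfg: parent, skip
    visit ui (parent cfg)
      ui–cfg: parent, skip
    cfg–cache: parent, skip
    visit core (parent cfg)
      visit log (parent core)
        log–core: parent, skip
        visit lexer (parent log)
          lexer–log: parent, skip
      visit utils (parent core)
        utils–core: parent, skip
      core–cfg: parent, skip
      visit codegen (parent core)
        codegen–core: parent, skip
No non-parent visited neighbor found — the graph is a forest.

No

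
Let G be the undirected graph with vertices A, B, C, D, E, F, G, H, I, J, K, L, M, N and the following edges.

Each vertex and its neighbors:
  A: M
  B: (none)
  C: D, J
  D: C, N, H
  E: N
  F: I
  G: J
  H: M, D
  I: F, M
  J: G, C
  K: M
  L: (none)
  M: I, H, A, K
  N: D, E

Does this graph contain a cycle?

DFS, tracking each vertex's parent; an edge to a visited non-parent vertex closes a cycle.
Start from H:
visit H (parent –)
  visit M (parent H)
    visit I (parent M)
      visit F (parent I)
        F–I: parent, skip
      I–M: parent, skip
    M–H: parent, skip
    visit A (parent M)
      A–M: parent, skip
    visit K (parent M)
      K–M: parent, skip
  visit D (parent H)
    visit C (parent D)
      C–D: parent, skip
      visit J (parent C)
        visit G (parent J)
          G–J: parent, skip
        J–C: parent, skip
    visit N (parent D)
      N–D: parent, skip
      visit E (parent N)
        E–N: parent, skip
    D–H: parent, skip
visit B (parent –)
visit L (parent –)
No non-parent visited neighbor found — the graph is a forest.

No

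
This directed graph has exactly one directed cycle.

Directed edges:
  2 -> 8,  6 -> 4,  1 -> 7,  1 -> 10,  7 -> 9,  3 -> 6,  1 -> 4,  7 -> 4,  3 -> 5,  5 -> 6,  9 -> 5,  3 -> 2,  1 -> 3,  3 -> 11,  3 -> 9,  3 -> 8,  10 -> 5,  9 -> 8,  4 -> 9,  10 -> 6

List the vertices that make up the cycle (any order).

DFS with gray/black marking from 9:
9 gray
  8 gray
  8 black
  5 gray
    6 gray
      4 gray
        4→9: 9 is gray → back edge
Back edge closes the cycle 9 → 5 → 6 → 4 → 9; its vertices are {4, 5, 6, 9}.

4, 5, 6, 9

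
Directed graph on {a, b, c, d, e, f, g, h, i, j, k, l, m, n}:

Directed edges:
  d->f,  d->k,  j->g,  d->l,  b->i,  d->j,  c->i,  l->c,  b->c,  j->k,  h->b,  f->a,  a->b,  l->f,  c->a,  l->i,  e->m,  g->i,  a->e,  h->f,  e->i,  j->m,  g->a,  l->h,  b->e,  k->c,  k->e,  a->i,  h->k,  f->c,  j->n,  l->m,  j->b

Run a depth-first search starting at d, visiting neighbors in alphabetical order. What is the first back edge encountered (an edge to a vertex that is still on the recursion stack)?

c->a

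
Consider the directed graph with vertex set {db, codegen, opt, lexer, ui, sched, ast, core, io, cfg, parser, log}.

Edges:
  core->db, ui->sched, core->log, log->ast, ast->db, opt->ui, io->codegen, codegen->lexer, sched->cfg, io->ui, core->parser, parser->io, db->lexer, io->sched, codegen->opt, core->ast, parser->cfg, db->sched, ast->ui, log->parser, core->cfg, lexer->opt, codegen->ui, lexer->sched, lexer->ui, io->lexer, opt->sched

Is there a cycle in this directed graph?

DFS with white/gray/black marking, starting from io:
io gray
  ui gray
    sched gray
      cfg gray
      cfg black
    sched black
  ui black
  lexer gray
    opt gray
      opt→ui: ui black — skip
      opt→sched: sched black — skip
    opt black
    lexer→sched: sched black — skip
    lexer→ui: ui black — skip
  lexer black
  io→sched: sched black — skip
  codegen gray
    codegen→lexer: lexer black — skip
    codegen→ui: ui black — skip
    codegen→opt: opt black — skip
  codegen black
io black
db gray
  db→sched: sched black — skip
  db→lexer: lexer black — skip
db black
ast gray
  ast→db: db black — skip
  ast→ui: ui black — skip
ast black
core gray
  log gray
    log→ast: ast black — skip
    parser gray
      parser→io: io black — skip
      parser→cfg: cfg black — skip
    parser black
  log black
  core→db: db black — skip
  core→parser: parser black — skip
  core→ast: ast black — skip
  core→cfg: cfg black — skip
core black
Every edge goes to a white or black vertex — no back edge, so the graph is acyclic.

No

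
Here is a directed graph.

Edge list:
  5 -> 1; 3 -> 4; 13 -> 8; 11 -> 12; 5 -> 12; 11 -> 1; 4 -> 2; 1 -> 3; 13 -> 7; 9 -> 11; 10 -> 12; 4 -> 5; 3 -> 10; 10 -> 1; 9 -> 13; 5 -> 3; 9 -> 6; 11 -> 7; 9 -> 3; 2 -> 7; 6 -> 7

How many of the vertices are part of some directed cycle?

5

A vertex is on a directed cycle iff it belongs to a strongly connected component of size ≥ 2 (or has a self-loop).
The vertices on cycles are {1, 3, 4, 5, 10} — 5 in total.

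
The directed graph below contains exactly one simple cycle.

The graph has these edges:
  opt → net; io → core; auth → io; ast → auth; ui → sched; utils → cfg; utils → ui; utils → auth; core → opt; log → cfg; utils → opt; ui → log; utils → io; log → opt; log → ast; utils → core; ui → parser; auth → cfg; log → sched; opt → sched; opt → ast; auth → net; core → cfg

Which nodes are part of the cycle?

DFS with gray/black marking from io:
io gray
  core gray
    opt gray
      ast gray
        auth gray
          cfg gray
          cfg black
          net gray
          net black
          auth→io: io is gray → back edge
Back edge closes the cycle io → core → opt → ast → auth → io; its vertices are {io, ast, opt, auth, core}.

io, ast, opt, auth, core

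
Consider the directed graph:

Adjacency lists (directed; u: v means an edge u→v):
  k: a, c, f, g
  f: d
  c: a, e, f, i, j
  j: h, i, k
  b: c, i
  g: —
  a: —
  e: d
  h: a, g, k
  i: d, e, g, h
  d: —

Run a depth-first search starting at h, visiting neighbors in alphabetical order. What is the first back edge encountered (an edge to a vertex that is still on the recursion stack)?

i->h

DFS from h (visiting neighbors in alphabetical order); mark gray on enter, black on exit:
h gray
  a gray
  a black
  g gray
  g black
  k gray
    k→a: a black — skip
    c gray
      c→a: a black — skip
      e gray
        d gray
        d black
      e black
      f gray
        f→d: d black — skip
      f black
      i gray
        i→d: d black — skip
        i→e: e black — skip
        i→g: g black — skip
        i→h: h is gray → back edge
First back edge: i → h.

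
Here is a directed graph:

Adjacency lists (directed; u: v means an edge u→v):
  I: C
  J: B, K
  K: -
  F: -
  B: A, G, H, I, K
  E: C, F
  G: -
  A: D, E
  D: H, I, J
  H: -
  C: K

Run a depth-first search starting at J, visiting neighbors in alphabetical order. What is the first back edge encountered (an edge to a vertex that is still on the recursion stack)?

D->J

DFS from J (visiting neighbors in alphabetical order); mark gray on enter, black on exit:
J gray
  B gray
    A gray
      D gray
        H gray
        H black
        I gray
          C gray
            K gray
            K black
          C black
        I black
        D→J: J is gray → back edge
First back edge: D → J.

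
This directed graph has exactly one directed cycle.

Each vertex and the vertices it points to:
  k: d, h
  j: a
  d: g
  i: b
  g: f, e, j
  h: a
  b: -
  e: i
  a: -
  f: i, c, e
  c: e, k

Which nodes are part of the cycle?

DFS with gray/black marking from g:
g gray
  f gray
    i gray
      b gray
      b black
    i black
    c gray
      e gray
        e→i: i black — skip
      e black
      k gray
        d gray
          d→g: g is gray → back edge
Back edge closes the cycle g → f → c → k → d → g; its vertices are {c, d, f, g, k}.

c, d, f, g, k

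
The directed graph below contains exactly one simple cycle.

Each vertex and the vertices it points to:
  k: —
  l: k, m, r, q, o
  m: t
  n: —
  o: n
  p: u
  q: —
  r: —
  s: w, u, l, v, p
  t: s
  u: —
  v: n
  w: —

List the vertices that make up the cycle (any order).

DFS with gray/black marking from s:
s gray
  w gray
  w black
  u gray
  u black
  l gray
    k gray
    k black
    m gray
      t gray
        t→s: s is gray → back edge
Back edge closes the cycle s → l → m → t → s; its vertices are {l, m, s, t}.

l, m, s, t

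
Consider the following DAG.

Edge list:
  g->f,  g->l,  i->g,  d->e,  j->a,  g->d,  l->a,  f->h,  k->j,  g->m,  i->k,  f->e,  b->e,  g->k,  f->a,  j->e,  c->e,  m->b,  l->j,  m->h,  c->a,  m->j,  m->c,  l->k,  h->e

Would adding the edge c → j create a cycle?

No

Adding c→j creates a cycle iff j can already reach c.
Explore from j: no path reaches c. The graph stays acyclic.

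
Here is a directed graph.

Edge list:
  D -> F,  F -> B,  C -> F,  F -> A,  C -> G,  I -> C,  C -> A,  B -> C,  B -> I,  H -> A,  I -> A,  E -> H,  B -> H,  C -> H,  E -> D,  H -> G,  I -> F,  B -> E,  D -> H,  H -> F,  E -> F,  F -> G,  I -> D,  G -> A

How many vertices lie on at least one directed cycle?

7

A vertex is on a directed cycle iff it belongs to a strongly connected component of size ≥ 2 (or has a self-loop).
The vertices on cycles are {B, C, D, E, F, H, I} — 7 in total.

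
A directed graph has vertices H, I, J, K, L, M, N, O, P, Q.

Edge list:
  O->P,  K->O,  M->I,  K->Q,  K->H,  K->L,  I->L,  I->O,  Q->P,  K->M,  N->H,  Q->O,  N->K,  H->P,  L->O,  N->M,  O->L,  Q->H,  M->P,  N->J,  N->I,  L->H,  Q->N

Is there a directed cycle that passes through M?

M lies on a cycle iff there is a path from M back to itself.
Exploring from M, it never reaches itself; equivalently, its strongly connected component is a singleton.

No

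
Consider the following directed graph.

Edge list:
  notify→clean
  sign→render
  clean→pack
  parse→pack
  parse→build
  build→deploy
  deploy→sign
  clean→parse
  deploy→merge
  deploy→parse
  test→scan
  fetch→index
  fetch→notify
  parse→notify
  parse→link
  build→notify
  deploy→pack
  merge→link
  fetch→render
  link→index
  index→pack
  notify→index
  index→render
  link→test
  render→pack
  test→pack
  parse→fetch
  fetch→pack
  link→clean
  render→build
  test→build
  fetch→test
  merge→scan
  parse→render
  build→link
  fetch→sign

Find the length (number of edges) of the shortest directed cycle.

For each vertex v, BFS finds the shortest path from v back to v.
The shortest such closed walk is parse → notify → clean → parse, length 3.

3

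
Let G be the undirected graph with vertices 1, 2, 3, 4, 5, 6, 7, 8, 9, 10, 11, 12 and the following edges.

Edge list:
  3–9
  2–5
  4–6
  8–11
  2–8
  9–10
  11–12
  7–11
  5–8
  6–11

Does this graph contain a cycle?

DFS, tracking each vertex's parent; an edge to a visited non-parent vertex closes a cycle.
Start from 4:
visit 4 (parent –)
  visit 6 (parent 4)
    visit 11 (parent 6)
      11–6: parent, skip
      visit 12 (parent 11)
        12–11: parent, skip
      visit 7 (parent 11)
        7–11: parent, skip
      visit 8 (parent 11)
        8–11: parent, skip
        visit 5 (parent 8)
          visit 2 (parent 5)
            2–5: parent, skip
            2–8: 8 visited and ≠ parent → cycle
Cycle: 8 – 5 – 2 – 8.

Yes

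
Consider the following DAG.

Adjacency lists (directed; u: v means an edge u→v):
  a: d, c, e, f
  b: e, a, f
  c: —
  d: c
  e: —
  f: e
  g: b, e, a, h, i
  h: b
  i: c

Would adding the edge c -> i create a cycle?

Yes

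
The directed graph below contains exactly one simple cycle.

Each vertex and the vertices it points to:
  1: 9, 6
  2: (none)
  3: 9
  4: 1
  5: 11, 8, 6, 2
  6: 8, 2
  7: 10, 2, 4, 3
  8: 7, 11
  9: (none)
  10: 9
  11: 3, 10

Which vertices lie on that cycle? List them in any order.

1, 4, 6, 7, 8

DFS with gray/black marking from 8:
8 gray
  7 gray
    10 gray
      9 gray
      9 black
    10 black
    2 gray
    2 black
    4 gray
      1 gray
        1→9: 9 black — skip
        6 gray
          6→8: 8 is gray → back edge
Back edge closes the cycle 8 → 7 → 4 → 1 → 6 → 8; its vertices are {1, 4, 6, 7, 8}.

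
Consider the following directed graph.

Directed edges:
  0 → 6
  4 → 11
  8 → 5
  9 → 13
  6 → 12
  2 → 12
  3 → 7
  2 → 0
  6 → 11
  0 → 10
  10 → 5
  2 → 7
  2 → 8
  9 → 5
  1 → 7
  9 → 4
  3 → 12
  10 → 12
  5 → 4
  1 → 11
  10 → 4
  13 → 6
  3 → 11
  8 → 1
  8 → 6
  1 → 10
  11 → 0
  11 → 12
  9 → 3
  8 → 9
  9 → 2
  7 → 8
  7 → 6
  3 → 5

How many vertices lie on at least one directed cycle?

A vertex is on a directed cycle iff it belongs to a strongly connected component of size ≥ 2 (or has a self-loop).
The vertices on cycles are {0, 1, 2, 3, 4, 5, 6, 7, 8, 9, 10, 11} — 12 in total.

12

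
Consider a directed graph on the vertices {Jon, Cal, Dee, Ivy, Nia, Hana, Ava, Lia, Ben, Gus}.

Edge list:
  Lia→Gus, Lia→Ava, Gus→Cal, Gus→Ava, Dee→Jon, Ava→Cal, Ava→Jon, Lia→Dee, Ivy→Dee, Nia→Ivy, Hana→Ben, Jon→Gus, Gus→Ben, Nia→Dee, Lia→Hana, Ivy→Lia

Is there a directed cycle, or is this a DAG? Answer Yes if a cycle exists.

Yes

DFS with white/gray/black marking, starting from Cal:
Cal gray
Cal black
Jon gray
  Gus gray
    Ava gray
      Ava→Cal: Cal black — skip
      Ava→Jon: Jon is gray → back edge
Back edge found, so a cycle exists: Jon → Gus → Ava → Jon.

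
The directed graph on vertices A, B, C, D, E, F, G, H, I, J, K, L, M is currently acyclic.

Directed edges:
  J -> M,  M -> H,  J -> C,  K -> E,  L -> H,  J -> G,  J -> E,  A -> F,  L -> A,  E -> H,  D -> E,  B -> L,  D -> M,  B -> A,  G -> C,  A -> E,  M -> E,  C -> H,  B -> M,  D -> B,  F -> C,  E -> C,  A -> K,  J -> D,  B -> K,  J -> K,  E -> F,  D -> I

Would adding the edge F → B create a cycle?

Yes

Adding F→B creates a cycle iff B can already reach F.
Path from B: B → A → F.
So B → … → F → B is a cycle.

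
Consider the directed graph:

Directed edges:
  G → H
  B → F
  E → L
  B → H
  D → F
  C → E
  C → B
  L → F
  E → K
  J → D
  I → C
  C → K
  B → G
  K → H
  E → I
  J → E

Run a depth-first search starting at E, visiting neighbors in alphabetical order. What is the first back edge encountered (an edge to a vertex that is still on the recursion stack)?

C→E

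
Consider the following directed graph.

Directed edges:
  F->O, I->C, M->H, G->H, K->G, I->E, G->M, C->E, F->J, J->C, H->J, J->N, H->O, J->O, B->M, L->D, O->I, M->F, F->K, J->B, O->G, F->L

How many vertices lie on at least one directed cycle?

A vertex is on a directed cycle iff it belongs to a strongly connected component of size ≥ 2 (or has a self-loop).
The vertices on cycles are {B, F, G, H, J, K, M, O} — 8 in total.

8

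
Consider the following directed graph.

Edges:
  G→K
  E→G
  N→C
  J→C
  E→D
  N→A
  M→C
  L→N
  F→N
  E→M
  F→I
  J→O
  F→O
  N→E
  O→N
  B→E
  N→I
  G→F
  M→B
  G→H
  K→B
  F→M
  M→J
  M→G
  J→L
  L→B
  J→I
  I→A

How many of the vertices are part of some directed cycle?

10

A vertex is on a directed cycle iff it belongs to a strongly connected component of size ≥ 2 (or has a self-loop).
The vertices on cycles are {B, E, F, G, J, K, L, M, N, O} — 10 in total.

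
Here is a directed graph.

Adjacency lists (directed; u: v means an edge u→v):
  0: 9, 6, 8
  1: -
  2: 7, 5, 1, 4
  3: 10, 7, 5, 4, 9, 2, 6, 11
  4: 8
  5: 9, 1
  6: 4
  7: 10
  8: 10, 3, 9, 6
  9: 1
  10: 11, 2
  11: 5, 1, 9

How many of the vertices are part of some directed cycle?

7

A vertex is on a directed cycle iff it belongs to a strongly connected component of size ≥ 2 (or has a self-loop).
The vertices on cycles are {2, 3, 4, 6, 7, 8, 10} — 7 in total.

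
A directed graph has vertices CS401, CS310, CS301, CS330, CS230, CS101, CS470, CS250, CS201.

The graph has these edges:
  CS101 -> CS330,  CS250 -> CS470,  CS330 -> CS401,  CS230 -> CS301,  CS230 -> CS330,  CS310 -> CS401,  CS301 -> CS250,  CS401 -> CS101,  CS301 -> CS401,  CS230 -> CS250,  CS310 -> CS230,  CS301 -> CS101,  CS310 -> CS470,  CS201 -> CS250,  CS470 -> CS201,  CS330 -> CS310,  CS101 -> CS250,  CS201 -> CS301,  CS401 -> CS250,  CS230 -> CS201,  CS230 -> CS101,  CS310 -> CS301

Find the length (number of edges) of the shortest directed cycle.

For each vertex v, BFS finds the shortest path from v back to v.
The shortest such closed walk is CS310 → CS230 → CS330 → CS310, length 3.

3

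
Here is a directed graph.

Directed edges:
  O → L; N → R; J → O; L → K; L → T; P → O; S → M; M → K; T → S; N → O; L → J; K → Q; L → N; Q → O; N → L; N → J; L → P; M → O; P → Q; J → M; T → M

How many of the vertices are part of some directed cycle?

10

A vertex is on a directed cycle iff it belongs to a strongly connected component of size ≥ 2 (or has a self-loop).
The vertices on cycles are {J, K, L, M, N, O, P, Q, S, T} — 10 in total.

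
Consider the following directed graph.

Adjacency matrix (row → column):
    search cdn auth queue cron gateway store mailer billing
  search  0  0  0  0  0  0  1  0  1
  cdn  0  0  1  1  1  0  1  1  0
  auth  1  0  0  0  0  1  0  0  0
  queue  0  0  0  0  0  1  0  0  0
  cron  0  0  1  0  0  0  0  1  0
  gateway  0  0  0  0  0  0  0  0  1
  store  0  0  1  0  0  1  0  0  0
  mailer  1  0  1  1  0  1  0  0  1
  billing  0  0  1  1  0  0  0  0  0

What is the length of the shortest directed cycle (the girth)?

For each vertex v, BFS finds the shortest path from v back to v.
The shortest such closed walk is store → auth → search → store, length 3.

3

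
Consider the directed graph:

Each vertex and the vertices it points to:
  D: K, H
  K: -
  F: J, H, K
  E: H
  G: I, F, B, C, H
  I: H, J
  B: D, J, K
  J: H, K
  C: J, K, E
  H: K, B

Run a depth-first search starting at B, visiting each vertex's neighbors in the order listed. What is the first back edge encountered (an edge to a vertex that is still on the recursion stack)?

DFS from B (visiting each vertex's neighbors in the order listed); mark gray on enter, black on exit:
B gray
  D gray
    K gray
    K black
    H gray
      H→K: K black — skip
      H→B: B is gray → back edge
First back edge: H → B.

H→B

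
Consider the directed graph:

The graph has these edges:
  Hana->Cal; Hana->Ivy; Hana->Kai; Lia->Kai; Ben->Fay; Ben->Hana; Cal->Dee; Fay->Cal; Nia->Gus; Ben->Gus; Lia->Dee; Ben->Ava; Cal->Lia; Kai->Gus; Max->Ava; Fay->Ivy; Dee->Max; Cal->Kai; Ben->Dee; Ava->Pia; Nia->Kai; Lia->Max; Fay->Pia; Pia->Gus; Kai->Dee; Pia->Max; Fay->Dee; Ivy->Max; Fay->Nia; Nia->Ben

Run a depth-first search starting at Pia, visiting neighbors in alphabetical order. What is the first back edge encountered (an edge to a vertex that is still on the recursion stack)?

Ava→Pia

DFS from Pia (visiting neighbors in alphabetical order); mark gray on enter, black on exit:
Pia gray
  Gus gray
  Gus black
  Max gray
    Ava gray
      Ava→Pia: Pia is gray → back edge
First back edge: Ava → Pia.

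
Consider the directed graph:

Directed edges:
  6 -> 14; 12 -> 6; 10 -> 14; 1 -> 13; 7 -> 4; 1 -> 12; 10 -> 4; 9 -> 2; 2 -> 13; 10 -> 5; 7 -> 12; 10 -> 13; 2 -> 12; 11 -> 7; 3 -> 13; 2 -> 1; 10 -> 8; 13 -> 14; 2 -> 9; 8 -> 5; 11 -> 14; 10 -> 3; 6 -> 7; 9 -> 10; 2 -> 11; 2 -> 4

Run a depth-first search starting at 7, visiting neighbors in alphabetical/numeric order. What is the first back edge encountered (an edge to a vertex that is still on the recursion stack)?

DFS from 7 (visiting neighbors in alphabetical/numeric order); mark gray on enter, black on exit:
7 gray
  4 gray
  4 black
  12 gray
    6 gray
      6→7: 7 is gray → back edge
First back edge: 6 → 7.

6→7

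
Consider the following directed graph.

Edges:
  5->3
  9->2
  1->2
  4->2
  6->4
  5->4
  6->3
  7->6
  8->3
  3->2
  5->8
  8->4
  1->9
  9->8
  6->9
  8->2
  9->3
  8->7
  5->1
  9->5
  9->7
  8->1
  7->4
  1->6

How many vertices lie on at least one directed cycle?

A vertex is on a directed cycle iff it belongs to a strongly connected component of size ≥ 2 (or has a self-loop).
The vertices on cycles are {1, 5, 6, 7, 8, 9} — 6 in total.

6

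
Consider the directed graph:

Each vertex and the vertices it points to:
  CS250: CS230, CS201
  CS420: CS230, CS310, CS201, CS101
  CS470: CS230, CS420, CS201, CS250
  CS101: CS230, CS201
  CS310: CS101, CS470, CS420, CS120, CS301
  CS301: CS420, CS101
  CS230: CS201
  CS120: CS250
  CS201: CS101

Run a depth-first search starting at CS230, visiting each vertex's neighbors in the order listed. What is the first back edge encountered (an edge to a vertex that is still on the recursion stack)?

CS101→CS230

DFS from CS230 (visiting each vertex's neighbors in the order listed); mark gray on enter, black on exit:
CS230 gray
  CS201 gray
    CS101 gray
      CS101→CS230: CS230 is gray → back edge
First back edge: CS101 → CS230.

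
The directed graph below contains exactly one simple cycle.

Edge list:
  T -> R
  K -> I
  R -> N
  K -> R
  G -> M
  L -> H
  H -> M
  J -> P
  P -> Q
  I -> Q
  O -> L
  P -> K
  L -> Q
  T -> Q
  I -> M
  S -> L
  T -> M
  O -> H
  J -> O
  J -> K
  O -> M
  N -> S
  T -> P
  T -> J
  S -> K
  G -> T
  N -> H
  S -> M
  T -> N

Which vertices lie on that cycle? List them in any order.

DFS with gray/black marking from R:
R gray
  N gray
    S gray
      M gray
      M black
      L gray
        Q gray
        Q black
        H gray
          H→M: M black — skip
        H black
      L black
      K gray
        I gray
          I→M: M black — skip
          I→Q: Q black — skip
        I black
        K→R: R is gray → back edge
Back edge closes the cycle R → N → S → K → R; its vertices are {K, N, R, S}.

K, N, R, S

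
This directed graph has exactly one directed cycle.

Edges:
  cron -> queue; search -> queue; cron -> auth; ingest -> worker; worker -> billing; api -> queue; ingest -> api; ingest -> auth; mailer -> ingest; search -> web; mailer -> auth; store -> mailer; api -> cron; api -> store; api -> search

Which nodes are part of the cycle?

api, store, ingest, mailer

DFS with gray/black marking from api:
api gray
  queue gray
  queue black
  cron gray
    auth gray
    auth black
    cron→queue: queue black — skip
  cron black
  store gray
    mailer gray
      mailer→auth: auth black — skip
      ingest gray
        ingest→auth: auth black — skip
        ingest→api: api is gray → back edge
Back edge closes the cycle api → store → mailer → ingest → api; its vertices are {api, store, ingest, mailer}.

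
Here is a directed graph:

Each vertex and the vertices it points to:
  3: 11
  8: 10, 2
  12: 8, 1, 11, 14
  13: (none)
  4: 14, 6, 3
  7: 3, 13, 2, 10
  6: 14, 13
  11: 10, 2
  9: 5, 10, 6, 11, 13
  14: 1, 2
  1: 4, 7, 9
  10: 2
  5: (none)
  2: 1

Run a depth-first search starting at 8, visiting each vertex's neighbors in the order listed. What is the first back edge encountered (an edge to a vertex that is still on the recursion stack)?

14->1

DFS from 8 (visiting each vertex's neighbors in the order listed); mark gray on enter, black on exit:
8 gray
  10 gray
    2 gray
      1 gray
        4 gray
          14 gray
            14→1: 1 is gray → back edge
First back edge: 14 → 1.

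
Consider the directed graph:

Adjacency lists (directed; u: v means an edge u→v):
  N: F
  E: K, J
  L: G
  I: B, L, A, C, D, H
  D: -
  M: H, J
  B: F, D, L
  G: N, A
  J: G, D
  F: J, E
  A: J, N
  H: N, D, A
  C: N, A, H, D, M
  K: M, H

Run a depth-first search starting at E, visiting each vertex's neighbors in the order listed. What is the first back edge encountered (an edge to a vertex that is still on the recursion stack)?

G->N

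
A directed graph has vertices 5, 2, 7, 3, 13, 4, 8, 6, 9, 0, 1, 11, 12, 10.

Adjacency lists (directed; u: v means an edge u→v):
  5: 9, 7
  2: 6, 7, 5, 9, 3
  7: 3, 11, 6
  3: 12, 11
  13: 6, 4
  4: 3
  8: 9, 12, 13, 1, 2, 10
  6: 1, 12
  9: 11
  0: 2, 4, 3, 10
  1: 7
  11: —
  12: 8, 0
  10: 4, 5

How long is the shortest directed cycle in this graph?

2

For each vertex v, BFS finds the shortest path from v back to v.
The shortest such closed walk is 8 → 12 → 8, length 2.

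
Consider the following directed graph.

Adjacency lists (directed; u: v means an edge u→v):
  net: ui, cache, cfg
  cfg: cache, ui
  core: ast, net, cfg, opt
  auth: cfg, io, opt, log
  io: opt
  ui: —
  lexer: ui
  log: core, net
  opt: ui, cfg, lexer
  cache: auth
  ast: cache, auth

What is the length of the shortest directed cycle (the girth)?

For each vertex v, BFS finds the shortest path from v back to v.
The shortest such closed walk is auth → cfg → cache → auth, length 3.

3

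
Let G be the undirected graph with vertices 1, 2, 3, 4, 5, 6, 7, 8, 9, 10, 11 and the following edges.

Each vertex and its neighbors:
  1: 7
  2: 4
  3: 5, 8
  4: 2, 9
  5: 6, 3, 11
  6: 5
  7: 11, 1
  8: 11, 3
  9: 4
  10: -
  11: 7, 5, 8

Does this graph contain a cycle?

DFS, tracking each vertex's parent; an edge to a visited non-parent vertex closes a cycle.
Start from 10:
visit 10 (parent –)
visit 1 (parent –)
  visit 7 (parent 1)
    visit 11 (parent 7)
      11–7: parent, skip
      visit 5 (parent 11)
        visit 6 (parent 5)
          6–5: parent, skip
        visit 3 (parent 5)
          3–5: parent, skip
          visit 8 (parent 3)
            8–11: 11 visited and ≠ parent → cycle
Cycle: 11 – 5 – 3 – 8 – 11.

Yes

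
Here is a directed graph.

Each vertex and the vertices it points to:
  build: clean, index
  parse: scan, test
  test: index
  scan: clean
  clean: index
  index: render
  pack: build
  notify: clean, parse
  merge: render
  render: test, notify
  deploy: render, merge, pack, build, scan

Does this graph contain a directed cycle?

Yes

DFS with white/gray/black marking, starting from clean:
clean gray
  index gray
    render gray
      test gray
        test→index: index is gray → back edge
Back edge found, so a cycle exists: index → render → test → index.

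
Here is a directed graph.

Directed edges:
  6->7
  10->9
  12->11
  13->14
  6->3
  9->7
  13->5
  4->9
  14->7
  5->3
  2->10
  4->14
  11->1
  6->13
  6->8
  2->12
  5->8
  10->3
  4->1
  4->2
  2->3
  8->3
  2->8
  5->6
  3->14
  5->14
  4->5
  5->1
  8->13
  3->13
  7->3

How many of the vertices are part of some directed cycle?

A vertex is on a directed cycle iff it belongs to a strongly connected component of size ≥ 2 (or has a self-loop).
The vertices on cycles are {3, 5, 6, 7, 8, 13, 14} — 7 in total.

7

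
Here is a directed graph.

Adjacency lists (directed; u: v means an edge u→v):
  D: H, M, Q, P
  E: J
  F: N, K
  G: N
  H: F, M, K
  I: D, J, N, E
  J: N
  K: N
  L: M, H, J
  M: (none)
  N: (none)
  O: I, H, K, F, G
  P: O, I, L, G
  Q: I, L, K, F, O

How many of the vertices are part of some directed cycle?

A vertex is on a directed cycle iff it belongs to a strongly connected component of size ≥ 2 (or has a self-loop).
The vertices on cycles are {D, I, O, P, Q} — 5 in total.

5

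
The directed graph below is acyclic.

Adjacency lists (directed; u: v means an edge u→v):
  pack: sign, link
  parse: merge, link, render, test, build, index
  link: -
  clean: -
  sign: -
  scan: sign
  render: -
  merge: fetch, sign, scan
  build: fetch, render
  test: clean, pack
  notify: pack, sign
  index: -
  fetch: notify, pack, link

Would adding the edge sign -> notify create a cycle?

Adding sign→notify creates a cycle iff notify can already reach sign.
Path from notify: notify → sign.
So notify → … → sign → notify is a cycle.

Yes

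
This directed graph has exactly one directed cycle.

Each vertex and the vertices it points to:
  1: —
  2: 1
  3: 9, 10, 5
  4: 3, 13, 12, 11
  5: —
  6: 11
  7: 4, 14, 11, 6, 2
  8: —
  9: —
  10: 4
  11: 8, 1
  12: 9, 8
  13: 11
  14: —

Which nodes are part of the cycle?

DFS with gray/black marking from 4:
4 gray
  3 gray
    9 gray
    9 black
    10 gray
      10→4: 4 is gray → back edge
Back edge closes the cycle 4 → 3 → 10 → 4; its vertices are {3, 4, 10}.

3, 4, 10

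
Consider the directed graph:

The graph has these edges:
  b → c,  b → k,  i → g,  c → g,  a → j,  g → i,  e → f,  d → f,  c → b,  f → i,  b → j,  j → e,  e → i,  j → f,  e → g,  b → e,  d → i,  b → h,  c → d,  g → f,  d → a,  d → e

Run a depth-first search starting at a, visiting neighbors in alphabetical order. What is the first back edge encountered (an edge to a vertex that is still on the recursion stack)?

g->f

DFS from a (visiting neighbors in alphabetical order); mark gray on enter, black on exit:
a gray
  j gray
    e gray
      f gray
        i gray
          g gray
            g→f: f is gray → back edge
First back edge: g → f.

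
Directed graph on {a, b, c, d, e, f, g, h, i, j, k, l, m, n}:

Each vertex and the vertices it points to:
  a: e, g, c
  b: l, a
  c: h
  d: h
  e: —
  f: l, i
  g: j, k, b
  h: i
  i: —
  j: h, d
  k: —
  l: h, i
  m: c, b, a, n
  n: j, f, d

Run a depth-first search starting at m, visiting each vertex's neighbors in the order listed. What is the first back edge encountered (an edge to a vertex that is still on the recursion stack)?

DFS from m (visiting each vertex's neighbors in the order listed); mark gray on enter, black on exit:
m gray
  c gray
    h gray
      i gray
      i black
    h black
  c black
  b gray
    l gray
      l→h: h black — skip
      l→i: i black — skip
    l black
    a gray
      e gray
      e black
      g gray
        j gray
          j→h: h black — skip
          d gray
            d→h: h black — skip
          d black
        j black
        k gray
        k black
        g→b: b is gray → back edge
First back edge: g → b.

g->b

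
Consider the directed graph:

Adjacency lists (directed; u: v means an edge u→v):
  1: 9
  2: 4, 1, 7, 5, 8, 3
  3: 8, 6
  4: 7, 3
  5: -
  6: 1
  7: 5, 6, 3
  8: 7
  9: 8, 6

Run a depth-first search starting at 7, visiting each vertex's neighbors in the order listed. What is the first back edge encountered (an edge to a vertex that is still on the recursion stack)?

DFS from 7 (visiting each vertex's neighbors in the order listed); mark gray on enter, black on exit:
7 gray
  5 gray
  5 black
  6 gray
    1 gray
      9 gray
        8 gray
          8→7: 7 is gray → back edge
First back edge: 8 → 7.

8→7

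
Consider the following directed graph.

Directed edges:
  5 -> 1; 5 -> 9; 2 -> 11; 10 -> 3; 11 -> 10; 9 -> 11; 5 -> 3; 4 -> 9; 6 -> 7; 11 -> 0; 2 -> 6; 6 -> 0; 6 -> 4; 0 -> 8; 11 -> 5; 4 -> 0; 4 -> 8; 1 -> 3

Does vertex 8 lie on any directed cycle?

No

8 lies on a cycle iff there is a path from 8 back to itself.
Exploring from 8, it never reaches itself; equivalently, its strongly connected component is a singleton.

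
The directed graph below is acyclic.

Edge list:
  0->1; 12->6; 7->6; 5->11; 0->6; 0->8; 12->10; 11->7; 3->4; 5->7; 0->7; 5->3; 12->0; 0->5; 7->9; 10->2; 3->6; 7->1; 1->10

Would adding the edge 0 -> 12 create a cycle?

Adding 0→12 creates a cycle iff 12 can already reach 0.
Path from 12: 12 → 0.
So 12 → … → 0 → 12 is a cycle.

Yes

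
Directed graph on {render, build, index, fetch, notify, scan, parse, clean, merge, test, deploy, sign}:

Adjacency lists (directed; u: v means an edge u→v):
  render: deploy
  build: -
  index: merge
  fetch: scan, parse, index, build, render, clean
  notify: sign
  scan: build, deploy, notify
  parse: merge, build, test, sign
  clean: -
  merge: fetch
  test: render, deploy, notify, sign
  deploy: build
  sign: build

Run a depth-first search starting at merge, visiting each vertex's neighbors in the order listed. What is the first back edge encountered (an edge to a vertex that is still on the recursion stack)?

DFS from merge (visiting each vertex's neighbors in the order listed); mark gray on enter, black on exit:
merge gray
  fetch gray
    scan gray
      build gray
      build black
      deploy gray
        deploy→build: build black — skip
      deploy black
      notify gray
        sign gray
          sign→build: build black — skip
        sign black
      notify black
    scan black
    parse gray
      parse→merge: merge is gray → back edge
First back edge: parse → merge.

parse→merge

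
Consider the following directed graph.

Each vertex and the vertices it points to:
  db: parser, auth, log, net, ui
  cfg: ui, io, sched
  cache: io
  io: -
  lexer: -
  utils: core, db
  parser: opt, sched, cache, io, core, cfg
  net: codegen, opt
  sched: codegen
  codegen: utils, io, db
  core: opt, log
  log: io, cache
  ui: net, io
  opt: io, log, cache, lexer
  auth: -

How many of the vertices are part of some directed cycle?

8

A vertex is on a directed cycle iff it belongs to a strongly connected component of size ≥ 2 (or has a self-loop).
The vertices on cycles are {db, ui, cfg, net, sched, utils, parser, codegen} — 8 in total.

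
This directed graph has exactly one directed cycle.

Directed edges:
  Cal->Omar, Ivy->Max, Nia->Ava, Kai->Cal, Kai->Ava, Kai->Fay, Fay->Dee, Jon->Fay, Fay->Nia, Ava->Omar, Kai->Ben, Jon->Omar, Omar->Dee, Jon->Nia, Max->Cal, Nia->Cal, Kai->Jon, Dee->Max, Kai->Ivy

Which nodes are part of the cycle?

Cal, Dee, Max, Omar

DFS with gray/black marking from Dee:
Dee gray
  Max gray
    Cal gray
      Omar gray
        Omar→Dee: Dee is gray → back edge
Back edge closes the cycle Dee → Max → Cal → Omar → Dee; its vertices are {Cal, Dee, Max, Omar}.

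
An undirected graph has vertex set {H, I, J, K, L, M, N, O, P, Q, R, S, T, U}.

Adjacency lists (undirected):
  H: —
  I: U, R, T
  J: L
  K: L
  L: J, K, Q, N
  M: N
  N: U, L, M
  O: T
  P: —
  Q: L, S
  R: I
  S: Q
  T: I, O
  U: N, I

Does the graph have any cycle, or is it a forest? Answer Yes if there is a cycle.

No

DFS, tracking each vertex's parent; an edge to a visited non-parent vertex closes a cycle.
Start from Q:
visit Q (parent –)
  visit L (parent Q)
    visit J (parent L)
      J–L: parent, skip
    visit K (parent L)
      K–L: parent, skip
    L–Q: parent, skip
    visit N (parent L)
      visit U (parent N)
        U–N: parent, skip
        visit I (parent U)
          I–U: parent, skip
          visit R (parent I)
            R–I: parent, skip
          visit T (parent I)
            T–I: parent, skip
            visit O (parent T)
              O–T: parent, skip
      N–L: parent, skip
      visit M (parent N)
        M–N: parent, skip
  visit S (parent Q)
    S–Q: parent, skip
visit H (parent –)
visit P (parent –)
No non-parent visited neighbor found — the graph is a forest.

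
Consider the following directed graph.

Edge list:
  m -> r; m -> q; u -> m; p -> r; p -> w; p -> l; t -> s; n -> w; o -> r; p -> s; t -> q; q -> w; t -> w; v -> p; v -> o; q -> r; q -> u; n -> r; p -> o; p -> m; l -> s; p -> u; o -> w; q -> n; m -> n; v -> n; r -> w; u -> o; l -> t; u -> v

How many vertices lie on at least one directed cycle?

A vertex is on a directed cycle iff it belongs to a strongly connected component of size ≥ 2 (or has a self-loop).
The vertices on cycles are {l, m, p, q, t, u, v} — 7 in total.

7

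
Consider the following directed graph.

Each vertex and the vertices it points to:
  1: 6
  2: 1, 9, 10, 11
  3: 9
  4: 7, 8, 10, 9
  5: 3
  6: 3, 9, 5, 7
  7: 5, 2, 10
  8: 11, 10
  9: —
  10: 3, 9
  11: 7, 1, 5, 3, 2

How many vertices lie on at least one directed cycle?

5

A vertex is on a directed cycle iff it belongs to a strongly connected component of size ≥ 2 (or has a self-loop).
The vertices on cycles are {1, 2, 6, 7, 11} — 5 in total.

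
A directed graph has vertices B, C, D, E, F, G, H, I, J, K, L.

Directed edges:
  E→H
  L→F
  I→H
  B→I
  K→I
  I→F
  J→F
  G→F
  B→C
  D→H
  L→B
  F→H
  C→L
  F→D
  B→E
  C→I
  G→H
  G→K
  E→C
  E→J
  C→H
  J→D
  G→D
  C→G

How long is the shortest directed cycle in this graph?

3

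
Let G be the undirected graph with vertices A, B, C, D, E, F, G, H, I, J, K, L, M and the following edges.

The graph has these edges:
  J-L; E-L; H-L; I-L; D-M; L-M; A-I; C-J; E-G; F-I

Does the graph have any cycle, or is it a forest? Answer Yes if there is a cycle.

No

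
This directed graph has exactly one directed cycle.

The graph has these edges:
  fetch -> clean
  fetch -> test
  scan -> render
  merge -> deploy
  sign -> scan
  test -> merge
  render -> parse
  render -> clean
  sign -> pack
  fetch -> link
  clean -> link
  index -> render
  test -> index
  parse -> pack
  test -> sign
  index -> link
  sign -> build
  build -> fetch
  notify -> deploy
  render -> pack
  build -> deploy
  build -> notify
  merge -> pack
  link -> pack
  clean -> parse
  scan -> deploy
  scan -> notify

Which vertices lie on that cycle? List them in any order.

sign, test, build, fetch

DFS with gray/black marking from test:
test gray
  sign gray
    pack gray
    pack black
    build gray
      notify gray
        deploy gray
        deploy black
      notify black
      build→deploy: deploy black — skip
      fetch gray
        clean gray
          link gray
            link→pack: pack black — skip
          link black
          parse gray
            parse→pack: pack black — skip
          parse black
        clean black
        fetch→link: link black — skip
        fetch→test: test is gray → back edge
Back edge closes the cycle test → sign → build → fetch → test; its vertices are {sign, test, build, fetch}.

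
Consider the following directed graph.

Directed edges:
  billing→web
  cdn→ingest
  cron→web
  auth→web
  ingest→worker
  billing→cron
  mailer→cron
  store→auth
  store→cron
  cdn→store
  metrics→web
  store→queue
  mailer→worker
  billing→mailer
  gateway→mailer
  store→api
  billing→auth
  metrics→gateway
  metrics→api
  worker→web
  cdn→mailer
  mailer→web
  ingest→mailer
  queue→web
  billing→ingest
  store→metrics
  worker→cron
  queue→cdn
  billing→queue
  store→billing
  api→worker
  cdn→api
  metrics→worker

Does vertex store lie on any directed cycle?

Yes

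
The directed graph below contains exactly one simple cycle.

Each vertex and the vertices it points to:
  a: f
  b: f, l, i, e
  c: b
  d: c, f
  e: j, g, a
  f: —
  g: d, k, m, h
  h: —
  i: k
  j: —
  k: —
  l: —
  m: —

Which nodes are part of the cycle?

b, c, d, e, g

DFS with gray/black marking from b:
b gray
  f gray
  f black
  l gray
  l black
  i gray
    k gray
    k black
  i black
  e gray
    j gray
    j black
    g gray
      d gray
        c gray
          c→b: b is gray → back edge
Back edge closes the cycle b → e → g → d → c → b; its vertices are {b, c, d, e, g}.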